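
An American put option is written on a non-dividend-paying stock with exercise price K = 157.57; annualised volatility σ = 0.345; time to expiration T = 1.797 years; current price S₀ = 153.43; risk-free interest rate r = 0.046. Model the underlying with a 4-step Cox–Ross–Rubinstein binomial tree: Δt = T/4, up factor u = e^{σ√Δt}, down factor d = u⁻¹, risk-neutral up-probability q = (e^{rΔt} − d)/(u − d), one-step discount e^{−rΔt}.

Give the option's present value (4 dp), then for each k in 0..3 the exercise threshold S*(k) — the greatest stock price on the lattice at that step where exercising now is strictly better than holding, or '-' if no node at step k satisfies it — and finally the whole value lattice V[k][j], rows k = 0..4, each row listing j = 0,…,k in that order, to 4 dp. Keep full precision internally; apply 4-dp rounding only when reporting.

price = 24.7188
boundary = - - 96.6179 121.7542
tree:
24.7188
39.6766 10.0341
60.9521 18.9833 1.0446
80.8990 35.8158 2.0796 0.0000
96.7278 60.9521 4.1400 0.0000 0.0000

Δt=0.44925  u=1.26016  d=0.79355  q=0.48720  discount=0.97955
step 4 (expiry): payoffs max(K−S,0) = 96.7278 60.9521 4.1400 0.0000 0.0000
step 3: (k=3,j=0): S=76.6710, (K−S)⁺=80.8990, hold=77.6761 ⇒ V=80.8990 exercise | (k=3,j=1): S=121.7542, (K−S)⁺=35.8158, hold=32.5929 ⇒ V=35.8158 exercise | (k=3,j=2): S=193.3466, (K−S)⁺=0.0000, hold=2.0796 ⇒ V=2.0796 continue | (k=3,j=3): S=307.0359, (K−S)⁺=0.0000, hold=0.0000 ⇒ V=0.0000 continue  boundary S*=121.7542
step 2: (k=2,j=0): S=96.6179, (K−S)⁺=60.9521, hold=57.7292 ⇒ V=60.9521 exercise | (k=2,j=1): S=153.4300, (K−S)⁺=4.1400, hold=18.9833 ⇒ V=18.9833 continue | (k=2,j=2): S=243.6480, (K−S)⁺=0.0000, hold=1.0446 ⇒ V=1.0446 continue  boundary S*=96.6179
step 1: (k=1,j=0): S=121.7542, (K−S)⁺=35.8158, hold=39.6766 ⇒ V=39.6766 continue | (k=1,j=1): S=193.3466, (K−S)⁺=0.0000, hold=10.0341 ⇒ V=10.0341 continue  boundary S*=-
step 0: (k=0,j=0): S=153.4300, (K−S)⁺=4.1400, hold=24.7188 ⇒ V=24.7188 continue  boundary S*=-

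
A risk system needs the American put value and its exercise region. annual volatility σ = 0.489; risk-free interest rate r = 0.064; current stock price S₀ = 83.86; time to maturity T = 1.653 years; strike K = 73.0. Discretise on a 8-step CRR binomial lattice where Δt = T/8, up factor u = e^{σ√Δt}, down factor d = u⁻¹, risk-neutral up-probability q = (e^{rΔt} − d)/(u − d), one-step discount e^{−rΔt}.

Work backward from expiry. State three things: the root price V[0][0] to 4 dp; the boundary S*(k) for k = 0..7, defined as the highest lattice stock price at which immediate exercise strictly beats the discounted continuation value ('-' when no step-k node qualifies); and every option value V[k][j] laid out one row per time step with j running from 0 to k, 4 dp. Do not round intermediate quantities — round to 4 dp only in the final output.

price = 11.5404
boundary = - - - - 34.4679 43.0477 34.4679 43.0477
tree:
11.5404
16.3881 6.4923
22.5915 9.9740 2.8163
30.0898 14.9165 4.7771 0.7226
38.5321 21.5791 7.9520 1.3929 0.0000
45.4018 29.9523 12.9063 2.6852 0.0000 0.0000
50.9024 38.5321 20.2088 5.1764 0.0000 0.0000 0.0000
55.3066 45.4018 29.9523 9.9789 0.0000 0.0000 0.0000 0.0000
58.8331 50.9024 38.5321 19.2368 0.0000 0.0000 0.0000 0.0000 0.0000

params: Δt=0.20663 u=1.24892 d=0.80069 q=0.47436 e^(-rΔt)=0.98686
t_8 payoffs: 58.8331 50.9024 38.5321 19.2368 0.0000 0.0000 0.0000 0.0000 0.0000
t_7: node(7,0) S=17.6934 payoff=55.3066 vs cont=54.3476 → 55.3066 [stop]  node(7,1) S=27.5982 payoff=45.4018 vs cont=44.4428 → 45.4018 [stop]  node(7,2) S=43.0477 payoff=29.9523 vs cont=28.9933 → 29.9523 [stop]  node(7,3) S=67.1460 payoff=5.8540 vs cont=9.9789 → 9.9789 [wait]  node(7,4) S=104.7345 payoff=0.0000 vs cont=0.0000 → 0.0000 [wait]  node(7,5) S=163.3653 payoff=0.0000 vs cont=0.0000 → 0.0000 [wait]  node(7,6) S=254.8177 payoff=0.0000 vs cont=0.0000 → 0.0000 [wait]  node(7,7) S=397.4656 payoff=0.0000 vs cont=0.0000 → 0.0000 [wait]  ⇒ S*(7)=43.0477
t_6: node(6,0) S=22.0976 payoff=50.9024 vs cont=49.9434 → 50.9024 [stop]  node(6,1) S=34.4679 payoff=38.5321 vs cont=37.5731 → 38.5321 [stop]  node(6,2) S=53.7632 payoff=19.2368 vs cont=20.2088 → 20.2088 [wait]  node(6,3) S=83.8600 payoff=0.0000 vs cont=5.1764 → 5.1764 [wait]  node(6,4) S=130.8051 payoff=0.0000 vs cont=0.0000 → 0.0000 [wait]  node(6,5) S=204.0303 payoff=0.0000 vs cont=0.0000 → 0.0000 [wait]  node(6,6) S=318.2472 payoff=0.0000 vs cont=0.0000 → 0.0000 [wait]  ⇒ S*(6)=34.4679
t_5: node(5,0) S=27.5982 payoff=45.4018 vs cont=44.4428 → 45.4018 [stop]  node(5,1) S=43.0477 payoff=29.9523 vs cont=29.4483 → 29.9523 [stop]  node(5,2) S=67.1460 payoff=5.8540 vs cont=12.9063 → 12.9063 [wait]  node(5,3) S=104.7345 payoff=0.0000 vs cont=2.6852 → 2.6852 [wait]  node(5,4) S=163.3653 payoff=0.0000 vs cont=0.0000 → 0.0000 [wait]  node(5,5) S=254.8177 payoff=0.0000 vs cont=0.0000 → 0.0000 [wait]  ⇒ S*(5)=43.0477
t_4: node(4,0) S=34.4679 payoff=38.5321 vs cont=37.5731 → 38.5321 [stop]  node(4,1) S=53.7632 payoff=19.2368 vs cont=21.5791 → 21.5791 [wait]  node(4,2) S=83.8600 payoff=0.0000 vs cont=7.9520 → 7.9520 [wait]  node(4,3) S=130.8051 payoff=0.0000 vs cont=1.3929 → 1.3929 [wait]  node(4,4) S=204.0303 payoff=0.0000 vs cont=0.0000 → 0.0000 [wait]  ⇒ S*(4)=34.4679
t_3: node(3,0) S=43.0477 payoff=29.9523 vs cont=30.0898 → 30.0898 [wait]  node(3,1) S=67.1460 payoff=5.8540 vs cont=14.9165 → 14.9165 [wait]  node(3,2) S=104.7345 payoff=0.0000 vs cont=4.7771 → 4.7771 [wait]  node(3,3) S=163.3653 payoff=0.0000 vs cont=0.7226 → 0.7226 [wait]  ⇒ S*(3)=-
t_2: node(2,0) S=53.7632 payoff=19.2368 vs cont=22.5915 → 22.5915 [wait]  node(2,1) S=83.8600 payoff=0.0000 vs cont=9.9740 → 9.9740 [wait]  node(2,2) S=130.8051 payoff=0.0000 vs cont=2.8163 → 2.8163 [wait]  ⇒ S*(2)=-
t_1: node(1,0) S=67.1460 payoff=5.8540 vs cont=16.3881 → 16.3881 [wait]  node(1,1) S=104.7345 payoff=0.0000 vs cont=6.4923 → 6.4923 [wait]  ⇒ S*(1)=-
t_0: node(0,0) S=83.8600 payoff=0.0000 vs cont=11.5404 → 11.5404 [wait]  ⇒ S*(0)=-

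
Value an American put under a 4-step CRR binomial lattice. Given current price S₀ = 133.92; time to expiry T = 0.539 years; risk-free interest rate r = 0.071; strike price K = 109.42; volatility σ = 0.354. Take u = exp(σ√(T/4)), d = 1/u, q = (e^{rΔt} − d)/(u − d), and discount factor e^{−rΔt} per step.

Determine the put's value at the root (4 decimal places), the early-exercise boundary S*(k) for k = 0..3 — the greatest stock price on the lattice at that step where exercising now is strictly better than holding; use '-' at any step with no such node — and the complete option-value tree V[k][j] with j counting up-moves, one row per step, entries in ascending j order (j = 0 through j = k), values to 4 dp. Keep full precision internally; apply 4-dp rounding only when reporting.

price = 3.3055
boundary = - - - 90.6858
tree:
3.3055
5.9941 0.7272
10.7037 1.4816 0.0000
18.7342 3.0186 0.0000 0.0000
29.7851 6.1499 0.0000 0.0000 0.0000

Δt=0.13475, u=1.13877, d=0.87814, q=0.50444, disc=e^(-rΔt)=0.99048
k=4 terminal: V=max(K-S,0) → 29.7851 6.1499 0.0000 0.0000 0.0000
k=3: j=0 S=90.6858 intr=18.7342 cont=17.6924 V=18.7342[EX]; j=1 S=117.6007 intr=0.0000 cont=3.0186 V=3.0186[hold]; j=2 S=152.5039 intr=0.0000 cont=0.0000 V=0.0000[hold]; j=3 S=197.7661 intr=0.0000 cont=0.0000 V=0.0000[hold]  S*(3)=90.6858
k=2: j=0 S=103.2701 intr=6.1499 cont=10.7037 V=10.7037[hold]; j=1 S=133.9200 intr=0.0000 cont=1.4816 V=1.4816[hold]; j=2 S=173.6666 intr=0.0000 cont=0.0000 V=0.0000[hold]  S*(2)=-
k=1: j=0 S=117.6007 intr=0.0000 cont=5.9941 V=5.9941[hold]; j=1 S=152.5039 intr=0.0000 cont=0.7272 V=0.7272[hold]  S*(1)=-
k=0: j=0 S=133.9200 intr=0.0000 cont=3.3055 V=3.3055[hold]  S*(0)=-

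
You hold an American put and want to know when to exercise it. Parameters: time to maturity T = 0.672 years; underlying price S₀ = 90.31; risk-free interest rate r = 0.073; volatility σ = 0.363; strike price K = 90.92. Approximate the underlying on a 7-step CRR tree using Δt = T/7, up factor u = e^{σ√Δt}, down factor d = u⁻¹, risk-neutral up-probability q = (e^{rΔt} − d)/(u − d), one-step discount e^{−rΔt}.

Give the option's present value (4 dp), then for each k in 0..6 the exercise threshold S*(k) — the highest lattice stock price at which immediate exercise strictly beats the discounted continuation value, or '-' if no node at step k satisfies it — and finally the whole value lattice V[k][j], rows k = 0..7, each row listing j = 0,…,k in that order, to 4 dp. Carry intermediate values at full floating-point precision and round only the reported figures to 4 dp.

Δt=0.09600, u=1.11904, d=0.89362, q=0.50311, disc=e^(-rΔt)=0.99302
k=7 terminal: V=max(K-S,0) → 49.8225 39.4556 26.4736 10.2169 0.0000 0.0000 0.0000 0.0000
k=6: j=0 S=45.9898 intr=44.9302 cont=44.2953 V=44.9302[EX]; j=1 S=57.5908 intr=33.3292 cont=32.6943 V=33.3292[EX]; j=2 S=72.1181 intr=18.8019 cont=18.1669 V=18.8019[EX]; j=3 S=90.3100 intr=0.6100 cont=5.0412 V=5.0412[hold]; j=4 S=113.0908 intr=0.0000 cont=0.0000 V=0.0000[hold]; j=5 S=141.6181 intr=0.0000 cont=0.0000 V=0.0000[hold]; j=6 S=177.3414 intr=0.0000 cont=0.0000 V=0.0000[hold]  S*(6)=72.1181
k=5: j=0 S=51.4644 intr=39.4556 cont=38.8206 V=39.4556[EX]; j=1 S=64.4464 intr=26.4736 cont=25.8387 V=26.4736[EX]; j=2 S=80.7031 intr=10.2169 cont=11.7958 V=11.7958[hold]; j=3 S=101.0605 intr=0.0000 cont=2.4874 V=2.4874[hold]; j=4 S=126.5532 intr=0.0000 cont=0.0000 V=0.0000[hold]; j=5 S=158.4764 intr=0.0000 cont=0.0000 V=0.0000[hold]  S*(5)=64.4464
k=4: j=0 S=57.5908 intr=33.3292 cont=32.6943 V=33.3292[EX]; j=1 S=72.1181 intr=18.8019 cont=18.9557 V=18.9557[hold]; j=2 S=90.3100 intr=0.6100 cont=7.0630 V=7.0630[hold]; j=3 S=113.0908 intr=0.0000 cont=1.2274 V=1.2274[hold]; j=4 S=141.6181 intr=0.0000 cont=0.0000 V=0.0000[hold]  S*(4)=57.5908
k=3: j=0 S=64.4464 intr=26.4736 cont=25.9155 V=26.4736[EX]; j=1 S=80.7031 intr=10.2169 cont=12.8818 V=12.8818[hold]; j=2 S=101.0605 intr=0.0000 cont=4.0982 V=4.0982[hold]; j=3 S=126.5532 intr=0.0000 cont=0.6056 V=0.6056[hold]  S*(3)=64.4464
k=2: j=0 S=72.1181 intr=18.8019 cont=19.4983 V=19.4983[hold]; j=1 S=90.3100 intr=0.6100 cont=8.4036 V=8.4036[hold]; j=2 S=113.0908 intr=0.0000 cont=2.3247 V=2.3247[hold]  S*(2)=-
k=1: j=0 S=80.7031 intr=10.2169 cont=13.8193 V=13.8193[hold]; j=1 S=101.0605 intr=0.0000 cont=5.3079 V=5.3079[hold]  S*(1)=-
k=0: j=0 S=90.3100 intr=0.6100 cont=9.4705 V=9.4705[hold]  S*(0)=-

price = 9.4705
boundary = - - - 64.4464 57.5908 64.4464 72.1181
tree:
9.4705
13.8193 5.3079
19.4983 8.4036 2.3247
26.4736 12.8818 4.0982 0.6056
33.3292 18.9557 7.0630 1.2274 0.0000
39.4556 26.4736 11.7958 2.4874 0.0000 0.0000
44.9302 33.3292 18.8019 5.0412 0.0000 0.0000 0.0000
49.8225 39.4556 26.4736 10.2169 0.0000 0.0000 0.0000 0.0000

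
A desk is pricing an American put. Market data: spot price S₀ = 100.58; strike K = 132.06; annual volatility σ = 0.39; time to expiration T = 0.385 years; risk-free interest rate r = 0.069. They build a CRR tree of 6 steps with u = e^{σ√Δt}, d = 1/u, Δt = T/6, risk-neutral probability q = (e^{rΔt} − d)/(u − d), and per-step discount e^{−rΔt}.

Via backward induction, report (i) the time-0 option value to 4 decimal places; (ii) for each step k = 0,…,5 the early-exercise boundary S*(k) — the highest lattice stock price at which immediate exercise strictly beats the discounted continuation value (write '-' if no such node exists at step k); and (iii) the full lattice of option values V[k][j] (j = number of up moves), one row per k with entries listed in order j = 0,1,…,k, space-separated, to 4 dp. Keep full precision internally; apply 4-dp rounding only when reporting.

Δt=0.06417  u=1.10384  d=0.90593  q=0.49774  discount=0.99558
step 6 (expiry): payoffs max(K−S,0) = 76.4588 64.3125 49.5128 31.4800 9.5079 0.0000 0.0000
step 5: (k=5,j=0): S=61.3746, (K−S)⁺=70.6854, hold=70.1020 ⇒ V=70.6854 exercise | (k=5,j=1): S=74.7821, (K−S)⁺=57.2779, hold=56.6945 ⇒ V=57.2779 exercise | (k=5,j=2): S=91.1186, (K−S)⁺=40.9414, hold=40.3580 ⇒ V=40.9414 exercise | (k=5,j=3): S=111.0238, (K−S)⁺=21.0362, hold=20.4528 ⇒ V=21.0362 exercise | (k=5,j=4): S=135.2774, (K−S)⁺=0.0000, hold=4.7543 ⇒ V=4.7543 continue | (k=5,j=5): S=164.8293, (K−S)⁺=0.0000, hold=0.0000 ⇒ V=0.0000 continue  boundary S*=111.0238
step 4: (k=4,j=0): S=67.7475, (K−S)⁺=64.3125, hold=63.7291 ⇒ V=64.3125 exercise | (k=4,j=1): S=82.5472, (K−S)⁺=49.5128, hold=48.9294 ⇒ V=49.5128 exercise | (k=4,j=2): S=100.5800, (K−S)⁺=31.4800, hold=30.8966 ⇒ V=31.4800 exercise | (k=4,j=3): S=122.5521, (K−S)⁺=9.5079, hold=12.8748 ⇒ V=12.8748 continue | (k=4,j=4): S=149.3241, (K−S)⁺=0.0000, hold=2.3773 ⇒ V=2.3773 continue  boundary S*=100.5800
step 3: (k=3,j=0): S=74.7821, (K−S)⁺=57.2779, hold=56.6945 ⇒ V=57.2779 exercise | (k=3,j=1): S=91.1186, (K−S)⁺=40.9414, hold=40.3580 ⇒ V=40.9414 exercise | (k=3,j=2): S=111.0238, (K−S)⁺=21.0362, hold=22.1212 ⇒ V=22.1212 continue | (k=3,j=3): S=135.2774, (K−S)⁺=0.0000, hold=7.6160 ⇒ V=7.6160 continue  boundary S*=91.1186
step 2: (k=2,j=0): S=82.5472, (K−S)⁺=49.5128, hold=48.9294 ⇒ V=49.5128 exercise | (k=2,j=1): S=100.5800, (K−S)⁺=31.4800, hold=31.4343 ⇒ V=31.4800 exercise | (k=2,j=2): S=122.5521, (K−S)⁺=9.5079, hold=14.8355 ⇒ V=14.8355 continue  boundary S*=100.5800
step 1: (k=1,j=0): S=91.1186, (K−S)⁺=40.9414, hold=40.3580 ⇒ V=40.9414 exercise | (k=1,j=1): S=111.0238, (K−S)⁺=21.0362, hold=23.0928 ⇒ V=23.0928 continue  boundary S*=91.1186
step 0: (k=0,j=0): S=100.5800, (K−S)⁺=31.4800, hold=31.9158 ⇒ V=31.9158 continue  boundary S*=-

price = 31.9158
boundary = - 91.1186 100.5800 91.1186 100.5800 111.0238
tree:
31.9158
40.9414 23.0928
49.5128 31.4800 14.8355
57.2779 40.9414 22.1212 7.6160
64.3125 49.5128 31.4800 12.8748 2.3773
70.6854 57.2779 40.9414 21.0362 4.7543 0.0000
76.4588 64.3125 49.5128 31.4800 9.5079 0.0000 0.0000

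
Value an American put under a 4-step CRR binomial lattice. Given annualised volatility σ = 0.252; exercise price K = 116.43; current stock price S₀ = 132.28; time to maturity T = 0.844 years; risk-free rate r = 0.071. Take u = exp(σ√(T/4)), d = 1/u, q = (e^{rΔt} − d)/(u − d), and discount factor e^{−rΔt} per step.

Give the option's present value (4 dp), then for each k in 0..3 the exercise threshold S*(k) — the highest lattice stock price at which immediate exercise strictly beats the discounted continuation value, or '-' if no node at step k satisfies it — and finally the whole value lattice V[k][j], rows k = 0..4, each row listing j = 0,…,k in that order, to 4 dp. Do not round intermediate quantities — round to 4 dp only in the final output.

price = 3.9275
boundary = - - - 93.4713
tree:
3.9275
7.3280 1.0961
13.2638 2.3988 0.0000
22.9587 5.2494 0.0000 0.0000
33.1758 11.4878 0.0000 0.0000 0.0000

Δt=0.21100, u=1.12272, d=0.89069, q=0.53614, disc=e^(-rΔt)=0.98513
k=4 terminal: V=max(K-S,0) → 33.1758 11.4878 0.0000 0.0000 0.0000
k=3: j=0 S=93.4713 intr=22.9587 cont=21.2275 V=22.9587[EX]; j=1 S=117.8209 intr=0.0000 cont=5.2494 V=5.2494[hold]; j=2 S=148.5136 intr=0.0000 cont=0.0000 V=0.0000[hold]; j=3 S=187.2019 intr=0.0000 cont=0.0000 V=0.0000[hold]  S*(3)=93.4713
k=2: j=0 S=104.9422 intr=11.4878 cont=13.2638 V=13.2638[hold]; j=1 S=132.2800 intr=0.0000 cont=2.3988 V=2.3988[hold]; j=2 S=166.7394 intr=0.0000 cont=0.0000 V=0.0000[hold]  S*(2)=-
k=1: j=0 S=117.8209 intr=0.0000 cont=7.3280 V=7.3280[hold]; j=1 S=148.5136 intr=0.0000 cont=1.0961 V=1.0961[hold]  S*(1)=-
k=0: j=0 S=132.2800 intr=0.0000 cont=3.9275 V=3.9275[hold]  S*(0)=-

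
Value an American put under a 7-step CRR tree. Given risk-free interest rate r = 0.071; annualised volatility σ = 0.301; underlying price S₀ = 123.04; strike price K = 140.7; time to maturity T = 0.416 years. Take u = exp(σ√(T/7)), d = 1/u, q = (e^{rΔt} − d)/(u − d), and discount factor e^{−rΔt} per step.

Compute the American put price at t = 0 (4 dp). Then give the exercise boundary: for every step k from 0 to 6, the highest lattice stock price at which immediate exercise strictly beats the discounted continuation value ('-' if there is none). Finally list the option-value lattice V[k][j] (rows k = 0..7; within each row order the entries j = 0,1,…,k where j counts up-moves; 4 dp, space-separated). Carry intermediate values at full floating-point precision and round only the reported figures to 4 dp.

Δt=0.05943  u=1.07614  d=0.92925  q=0.51045  discount=0.99579
step 7 (expiry): payoffs max(K−S,0) = 67.0838 55.4472 41.9712 26.3651 8.2921 0.0000 0.0000 0.0000
step 6: (k=6,j=0): S=79.2211, (K−S)⁺=61.4789, hold=60.8864 ⇒ V=61.4789 exercise | (k=6,j=1): S=91.7437, (K−S)⁺=48.9563, hold=48.3639 ⇒ V=48.9563 exercise | (k=6,j=2): S=106.2457, (K−S)⁺=34.4543, hold=33.8619 ⇒ V=34.4543 exercise | (k=6,j=3): S=123.0400, (K−S)⁺=17.6600, hold=17.0676 ⇒ V=17.6600 exercise | (k=6,j=4): S=142.4890, (K−S)⁺=0.0000, hold=4.0423 ⇒ V=4.0423 continue | (k=6,j=5): S=165.0124, (K−S)⁺=0.0000, hold=0.0000 ⇒ V=0.0000 continue | (k=6,j=6): S=191.0960, (K−S)⁺=0.0000, hold=0.0000 ⇒ V=0.0000 continue  boundary S*=123.0400
step 5: (k=5,j=0): S=85.2528, (K−S)⁺=55.4472, hold=54.8548 ⇒ V=55.4472 exercise | (k=5,j=1): S=98.7288, (K−S)⁺=41.9712, hold=41.3788 ⇒ V=41.9712 exercise | (k=5,j=2): S=114.3349, (K−S)⁺=26.3651, hold=25.7727 ⇒ V=26.3651 exercise | (k=5,j=3): S=132.4079, (K−S)⁺=8.2921, hold=10.6638 ⇒ V=10.6638 continue | (k=5,j=4): S=153.3377, (K−S)⁺=0.0000, hold=1.9706 ⇒ V=1.9706 continue | (k=5,j=5): S=177.5759, (K−S)⁺=0.0000, hold=0.0000 ⇒ V=0.0000 continue  boundary S*=114.3349
step 4: (k=4,j=0): S=91.7437, (K−S)⁺=48.9563, hold=48.3639 ⇒ V=48.9563 exercise | (k=4,j=1): S=106.2457, (K−S)⁺=34.4543, hold=33.8619 ⇒ V=34.4543 exercise | (k=4,j=2): S=123.0400, (K−S)⁺=17.6600, hold=18.2731 ⇒ V=18.2731 continue | (k=4,j=3): S=142.4890, (K−S)⁺=0.0000, hold=6.2001 ⇒ V=6.2001 continue | (k=4,j=4): S=165.0124, (K−S)⁺=0.0000, hold=0.9606 ⇒ V=0.9606 continue  boundary S*=106.2457
step 3: (k=3,j=0): S=98.7288, (K−S)⁺=41.9712, hold=41.3788 ⇒ V=41.9712 exercise | (k=3,j=1): S=114.3349, (K−S)⁺=26.3651, hold=26.0843 ⇒ V=26.3651 exercise | (k=3,j=2): S=132.4079, (K−S)⁺=8.2921, hold=12.0594 ⇒ V=12.0594 continue | (k=3,j=3): S=153.3377, (K−S)⁺=0.0000, hold=3.5108 ⇒ V=3.5108 continue  boundary S*=114.3349
step 2: (k=2,j=0): S=106.2457, (K−S)⁺=34.4543, hold=33.8619 ⇒ V=34.4543 exercise | (k=2,j=1): S=123.0400, (K−S)⁺=17.6600, hold=18.9825 ⇒ V=18.9825 continue | (k=2,j=2): S=142.4890, (K−S)⁺=0.0000, hold=7.6634 ⇒ V=7.6634 continue  boundary S*=106.2457
step 1: (k=1,j=0): S=114.3349, (K−S)⁺=26.3651, hold=26.4449 ⇒ V=26.4449 continue | (k=1,j=1): S=132.4079, (K−S)⁺=8.2921, hold=13.1491 ⇒ V=13.1491 continue  boundary S*=-
step 0: (k=0,j=0): S=123.0400, (K−S)⁺=17.6600, hold=19.5753 ⇒ V=19.5753 continue  boundary S*=-

price = 19.5753
boundary = - - 106.2457 114.3349 106.2457 114.3349 123.0400
tree:
19.5753
26.4449 13.1491
34.4543 18.9825 7.6634
41.9712 26.3651 12.0594 3.5108
48.9563 34.4543 18.2731 6.2001 0.9606
55.4472 41.9712 26.3651 10.6638 1.9706 0.0000
61.4789 48.9563 34.4543 17.6600 4.0423 0.0000 0.0000
67.0838 55.4472 41.9712 26.3651 8.2921 0.0000 0.0000 0.0000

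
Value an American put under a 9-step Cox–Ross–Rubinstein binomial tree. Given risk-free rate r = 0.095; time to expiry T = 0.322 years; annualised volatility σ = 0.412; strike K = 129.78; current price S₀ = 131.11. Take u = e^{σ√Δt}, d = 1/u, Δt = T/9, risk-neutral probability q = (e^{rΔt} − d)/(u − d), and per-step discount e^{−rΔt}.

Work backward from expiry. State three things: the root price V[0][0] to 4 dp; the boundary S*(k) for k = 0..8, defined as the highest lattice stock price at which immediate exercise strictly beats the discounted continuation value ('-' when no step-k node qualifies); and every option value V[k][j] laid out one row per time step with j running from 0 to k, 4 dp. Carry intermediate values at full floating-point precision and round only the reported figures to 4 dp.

Δt=0.03578  u=1.08105  d=0.92503  q=0.50235  discount=0.99661
step 9 (expiry): payoffs max(K−S,0) = 64.7618 53.7956 40.9799 26.0027 8.4994 0.0000 0.0000 0.0000 0.0000 0.0000
step 8: (k=8,j=0): S=70.2878, (K−S)⁺=59.4922, hold=59.0519 ⇒ V=59.4922 exercise | (k=8,j=1): S=82.1427, (K−S)⁺=47.6373, hold=47.1970 ⇒ V=47.6373 exercise | (k=8,j=2): S=95.9970, (K−S)⁺=33.7830, hold=33.3426 ⇒ V=33.7830 exercise | (k=8,j=3): S=112.1881, (K−S)⁺=17.5919, hold=17.1515 ⇒ V=17.5919 exercise | (k=8,j=4): S=131.1100, (K−S)⁺=0.0000, hold=4.2154 ⇒ V=4.2154 continue | (k=8,j=5): S=153.2233, (K−S)⁺=0.0000, hold=0.0000 ⇒ V=0.0000 continue | (k=8,j=6): S=179.0663, (K−S)⁺=0.0000, hold=0.0000 ⇒ V=0.0000 continue | (k=8,j=7): S=209.2680, (K−S)⁺=0.0000, hold=0.0000 ⇒ V=0.0000 continue | (k=8,j=8): S=244.5636, (K−S)⁺=0.0000, hold=0.0000 ⇒ V=0.0000 continue  boundary S*=112.1881
step 7: (k=7,j=0): S=75.9844, (K−S)⁺=53.7956, hold=53.3553 ⇒ V=53.7956 exercise | (k=7,j=1): S=88.8001, (K−S)⁺=40.9799, hold=40.5396 ⇒ V=40.9799 exercise | (k=7,j=2): S=103.7773, (K−S)⁺=26.0027, hold=25.5624 ⇒ V=26.0027 exercise | (k=7,j=3): S=121.2806, (K−S)⁺=8.4994, hold=10.8353 ⇒ V=10.8353 continue | (k=7,j=4): S=141.7361, (K−S)⁺=0.0000, hold=2.0907 ⇒ V=2.0907 continue | (k=7,j=5): S=165.6416, (K−S)⁺=0.0000, hold=0.0000 ⇒ V=0.0000 continue | (k=7,j=6): S=193.5791, (K−S)⁺=0.0000, hold=0.0000 ⇒ V=0.0000 continue | (k=7,j=7): S=226.2285, (K−S)⁺=0.0000, hold=0.0000 ⇒ V=0.0000 continue  boundary S*=103.7773
step 6: (k=6,j=0): S=82.1427, (K−S)⁺=47.6373, hold=47.1970 ⇒ V=47.6373 exercise | (k=6,j=1): S=95.9970, (K−S)⁺=33.7830, hold=33.3426 ⇒ V=33.7830 exercise | (k=6,j=2): S=112.1881, (K−S)⁺=17.5919, hold=18.3210 ⇒ V=18.3210 continue | (k=6,j=3): S=131.1100, (K−S)⁺=0.0000, hold=6.4206 ⇒ V=6.4206 continue | (k=6,j=4): S=153.2233, (K−S)⁺=0.0000, hold=1.0369 ⇒ V=1.0369 continue | (k=6,j=5): S=179.0663, (K−S)⁺=0.0000, hold=0.0000 ⇒ V=0.0000 continue | (k=6,j=6): S=209.2680, (K−S)⁺=0.0000, hold=0.0000 ⇒ V=0.0000 continue  boundary S*=95.9970
step 5: (k=5,j=0): S=88.8001, (K−S)⁺=40.9799, hold=40.5396 ⇒ V=40.9799 exercise | (k=5,j=1): S=103.7773, (K−S)⁺=26.0027, hold=25.9274 ⇒ V=26.0027 exercise | (k=5,j=2): S=121.2806, (K−S)⁺=8.4994, hold=12.3009 ⇒ V=12.3009 continue | (k=5,j=3): S=141.7361, (K−S)⁺=0.0000, hold=3.7035 ⇒ V=3.7035 continue | (k=5,j=4): S=165.6416, (K−S)⁺=0.0000, hold=0.5143 ⇒ V=0.5143 continue | (k=5,j=5): S=193.5791, (K−S)⁺=0.0000, hold=0.0000 ⇒ V=0.0000 continue  boundary S*=103.7773
step 4: (k=4,j=0): S=95.9970, (K−S)⁺=33.7830, hold=33.3426 ⇒ V=33.7830 exercise | (k=4,j=1): S=112.1881, (K−S)⁺=17.5919, hold=19.0548 ⇒ V=19.0548 continue | (k=4,j=2): S=131.1100, (K−S)⁺=0.0000, hold=7.9549 ⇒ V=7.9549 continue | (k=4,j=3): S=153.2233, (K−S)⁺=0.0000, hold=2.0942 ⇒ V=2.0942 continue | (k=4,j=4): S=179.0663, (K−S)⁺=0.0000, hold=0.2551 ⇒ V=0.2551 continue  boundary S*=95.9970
step 3: (k=3,j=0): S=103.7773, (K−S)⁺=26.0027, hold=26.2947 ⇒ V=26.2947 continue | (k=3,j=1): S=121.2806, (K−S)⁺=8.4994, hold=13.4330 ⇒ V=13.4330 continue | (k=3,j=2): S=141.7361, (K−S)⁺=0.0000, hold=4.9938 ⇒ V=4.9938 continue | (k=3,j=3): S=165.6416, (K−S)⁺=0.0000, hold=1.1664 ⇒ V=1.1664 continue  boundary S*=-
step 2: (k=2,j=0): S=112.1881, (K−S)⁺=17.5919, hold=19.7664 ⇒ V=19.7664 continue | (k=2,j=1): S=131.1100, (K−S)⁺=0.0000, hold=9.1624 ⇒ V=9.1624 continue | (k=2,j=2): S=153.2233, (K−S)⁺=0.0000, hold=3.0607 ⇒ V=3.0607 continue  boundary S*=-
step 1: (k=1,j=0): S=121.2806, (K−S)⁺=8.4994, hold=14.3905 ⇒ V=14.3905 continue | (k=1,j=1): S=141.7361, (K−S)⁺=0.0000, hold=6.0765 ⇒ V=6.0765 continue  boundary S*=-
step 0: (k=0,j=0): S=131.1100, (K−S)⁺=0.0000, hold=10.1793 ⇒ V=10.1793 continue  boundary S*=-

price = 10.1793
boundary = - - - - 95.9970 103.7773 95.9970 103.7773 112.1881
tree:
10.1793
14.3905 6.0765
19.7664 9.1624 3.0607
26.2947 13.4330 4.9938 1.1664
33.7830 19.0548 7.9549 2.0942 0.2551
40.9799 26.0027 12.3009 3.7035 0.5143 0.0000
47.6373 33.7830 18.3210 6.4206 1.0369 0.0000 0.0000
53.7956 40.9799 26.0027 10.8353 2.0907 0.0000 0.0000 0.0000
59.4922 47.6373 33.7830 17.5919 4.2154 0.0000 0.0000 0.0000 0.0000
64.7618 53.7956 40.9799 26.0027 8.4994 0.0000 0.0000 0.0000 0.0000 0.0000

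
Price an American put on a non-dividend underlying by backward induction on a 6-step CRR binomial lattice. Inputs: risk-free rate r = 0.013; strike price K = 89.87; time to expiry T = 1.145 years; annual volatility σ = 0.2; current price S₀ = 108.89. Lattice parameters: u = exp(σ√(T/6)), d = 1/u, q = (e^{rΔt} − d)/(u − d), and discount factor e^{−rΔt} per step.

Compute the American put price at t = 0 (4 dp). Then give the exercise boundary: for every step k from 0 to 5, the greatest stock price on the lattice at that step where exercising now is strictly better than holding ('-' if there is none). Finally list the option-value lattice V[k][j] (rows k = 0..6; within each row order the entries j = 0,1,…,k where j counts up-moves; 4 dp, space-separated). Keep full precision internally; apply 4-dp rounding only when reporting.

price = 1.7206
boundary = - - - - - 70.3508
tree:
1.7206
2.9750 0.4360
5.0399 0.8611 0.0000
8.3036 1.7004 0.0000 0.0000
13.1411 3.3581 0.0000 0.0000 0.0000
19.5192 6.6316 0.0000 0.0000 0.0000 0.0000
25.4049 13.0963 0.0000 0.0000 0.0000 0.0000 0.0000

Δt=0.19083, u=1.09130, d=0.91634, q=0.49237, disc=e^(-rΔt)=0.99752
k=6 terminal: V=max(K-S,0) → 25.4049 13.0963 0.0000 0.0000 0.0000 0.0000 0.0000
k=5: j=0 S=70.3508 intr=19.5192 cont=19.2966 V=19.5192[EX]; j=1 S=83.7831 intr=6.0869 cont=6.6316 V=6.6316[hold]; j=2 S=99.7801 intr=0.0000 cont=0.0000 V=0.0000[hold]; j=3 S=118.8316 intr=0.0000 cont=0.0000 V=0.0000[hold]; j=4 S=141.5206 intr=0.0000 cont=0.0000 V=0.0000[hold]; j=5 S=168.5417 intr=0.0000 cont=0.0000 V=0.0000[hold]  S*(5)=70.3508
k=4: j=0 S=76.7737 intr=13.0963 cont=13.1411 V=13.1411[hold]; j=1 S=91.4324 intr=0.0000 cont=3.3581 V=3.3581[hold]; j=2 S=108.8900 intr=0.0000 cont=0.0000 V=0.0000[hold]; j=3 S=129.6808 intr=0.0000 cont=0.0000 V=0.0000[hold]; j=4 S=154.4413 intr=0.0000 cont=0.0000 V=0.0000[hold]  S*(4)=-
k=3: j=0 S=83.7831 intr=6.0869 cont=8.3036 V=8.3036[hold]; j=1 S=99.7801 intr=0.0000 cont=1.7004 V=1.7004[hold]; j=2 S=118.8316 intr=0.0000 cont=0.0000 V=0.0000[hold]; j=3 S=141.5206 intr=0.0000 cont=0.0000 V=0.0000[hold]  S*(3)=-
k=2: j=0 S=91.4324 intr=0.0000 cont=5.0399 V=5.0399[hold]; j=1 S=108.8900 intr=0.0000 cont=0.8611 V=0.8611[hold]; j=2 S=129.6808 intr=0.0000 cont=0.0000 V=0.0000[hold]  S*(2)=-
k=1: j=0 S=99.7801 intr=0.0000 cont=2.9750 V=2.9750[hold]; j=1 S=118.8316 intr=0.0000 cont=0.4360 V=0.4360[hold]  S*(1)=-
k=0: j=0 S=108.8900 intr=0.0000 cont=1.7206 V=1.7206[hold]  S*(0)=-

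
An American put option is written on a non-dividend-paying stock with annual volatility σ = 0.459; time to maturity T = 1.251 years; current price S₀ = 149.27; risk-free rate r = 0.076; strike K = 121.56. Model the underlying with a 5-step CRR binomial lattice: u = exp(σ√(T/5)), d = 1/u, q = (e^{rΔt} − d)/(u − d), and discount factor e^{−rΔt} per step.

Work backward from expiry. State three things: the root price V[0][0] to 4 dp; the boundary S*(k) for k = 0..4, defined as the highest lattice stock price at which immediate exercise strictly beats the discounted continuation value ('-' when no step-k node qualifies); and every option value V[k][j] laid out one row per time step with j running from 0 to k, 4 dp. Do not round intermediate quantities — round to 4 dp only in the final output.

price = 11.5802
boundary = - - - 74.9620 94.3087
tree:
11.5802
19.0659 4.0680
30.4630 7.6855 0.3772
46.5980 14.4890 0.7454 0.0000
61.9758 27.2513 1.4732 0.0000 0.0000
74.1991 46.5980 2.9115 0.0000 0.0000 0.0000

Δt=0.25020  u=1.25809  d=0.79486  q=0.48429  discount=0.98116
step 5 (expiry): payoffs max(K−S,0) = 74.1991 46.5980 2.9115 0.0000 0.0000 0.0000
step 4: (k=4,j=0): S=59.5842, (K−S)⁺=61.9758, hold=59.6862 ⇒ V=61.9758 exercise | (k=4,j=1): S=94.3087, (K−S)⁺=27.2513, hold=24.9617 ⇒ V=27.2513 exercise | (k=4,j=2): S=149.2700, (K−S)⁺=0.0000, hold=1.4732 ⇒ V=1.4732 continue | (k=4,j=3): S=236.2618, (K−S)⁺=0.0000, hold=0.0000 ⇒ V=0.0000 continue | (k=4,j=4): S=373.9507, (K−S)⁺=0.0000, hold=0.0000 ⇒ V=0.0000 continue  boundary S*=94.3087
step 3: (k=3,j=0): S=74.9620, (K−S)⁺=46.5980, hold=44.3083 ⇒ V=46.5980 exercise | (k=3,j=1): S=118.6485, (K−S)⁺=2.9115, hold=14.4890 ⇒ V=14.4890 continue | (k=3,j=2): S=187.7945, (K−S)⁺=0.0000, hold=0.7454 ⇒ V=0.7454 continue | (k=3,j=3): S=297.2377, (K−S)⁺=0.0000, hold=0.0000 ⇒ V=0.0000 continue  boundary S*=74.9620
step 2: (k=2,j=0): S=94.3087, (K−S)⁺=27.2513, hold=30.4630 ⇒ V=30.4630 continue | (k=2,j=1): S=149.2700, (K−S)⁺=0.0000, hold=7.6855 ⇒ V=7.6855 continue | (k=2,j=2): S=236.2618, (K−S)⁺=0.0000, hold=0.3772 ⇒ V=0.3772 continue  boundary S*=-
step 1: (k=1,j=0): S=118.6485, (K−S)⁺=2.9115, hold=19.0659 ⇒ V=19.0659 continue | (k=1,j=1): S=187.7945, (K−S)⁺=0.0000, hold=4.0680 ⇒ V=4.0680 continue  boundary S*=-
step 0: (k=0,j=0): S=149.2700, (K−S)⁺=0.0000, hold=11.5802 ⇒ V=11.5802 continue  boundary S*=-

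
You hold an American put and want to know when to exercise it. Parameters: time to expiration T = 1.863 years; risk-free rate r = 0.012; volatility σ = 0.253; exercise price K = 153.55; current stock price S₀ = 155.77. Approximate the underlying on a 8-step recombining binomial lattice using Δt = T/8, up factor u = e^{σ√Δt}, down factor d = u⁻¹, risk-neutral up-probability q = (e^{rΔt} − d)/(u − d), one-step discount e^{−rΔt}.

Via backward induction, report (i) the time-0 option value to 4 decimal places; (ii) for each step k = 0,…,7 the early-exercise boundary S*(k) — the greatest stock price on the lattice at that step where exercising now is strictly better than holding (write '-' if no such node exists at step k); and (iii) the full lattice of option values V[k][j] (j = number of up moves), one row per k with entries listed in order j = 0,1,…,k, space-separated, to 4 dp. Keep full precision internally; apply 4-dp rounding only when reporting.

price = 18.2231
boundary = - - - - 95.5852 107.9976 122.0218 107.9976
tree:
18.2231
25.6577 10.3055
34.9941 15.7309 4.5102
45.9966 23.3235 7.6282 1.1714
57.9648 33.3478 12.6407 2.2630 0.0000
68.9505 45.5524 20.3703 4.3721 0.0000 0.0000
78.6737 57.9648 31.5282 8.4469 0.0000 0.0000 0.0000
87.2794 68.9505 45.5524 16.3191 0.0000 0.0000 0.0000 0.0000
94.8960 78.6737 57.9648 31.5282 0.0000 0.0000 0.0000 0.0000 0.0000

Δt=0.23287  u=1.12986  d=0.88507  q=0.48095  discount=0.99721
step 8 (expiry): payoffs max(K−S,0) = 94.8960 78.6737 57.9648 31.5282 0.0000 0.0000 0.0000 0.0000 0.0000
step 7: (k=7,j=0): S=66.2706, (K−S)⁺=87.2794, hold=86.8509 ⇒ V=87.2794 exercise | (k=7,j=1): S=84.5995, (K−S)⁺=68.9505, hold=68.5220 ⇒ V=68.9505 exercise | (k=7,j=2): S=107.9976, (K−S)⁺=45.5524, hold=45.1239 ⇒ V=45.5524 exercise | (k=7,j=3): S=137.8671, (K−S)⁺=15.6829, hold=16.3191 ⇒ V=16.3191 continue | (k=7,j=4): S=175.9977, (K−S)⁺=0.0000, hold=0.0000 ⇒ V=0.0000 continue | (k=7,j=5): S=224.6744, (K−S)⁺=0.0000, hold=0.0000 ⇒ V=0.0000 continue | (k=7,j=6): S=286.8138, (K−S)⁺=0.0000, hold=0.0000 ⇒ V=0.0000 continue | (k=7,j=7): S=366.1394, (K−S)⁺=0.0000, hold=0.0000 ⇒ V=0.0000 continue  boundary S*=107.9976
step 6: (k=6,j=0): S=74.8763, (K−S)⁺=78.6737, hold=78.2452 ⇒ V=78.6737 exercise | (k=6,j=1): S=95.5852, (K−S)⁺=57.9648, hold=57.5363 ⇒ V=57.9648 exercise | (k=6,j=2): S=122.0218, (K−S)⁺=31.5282, hold=31.4049 ⇒ V=31.5282 exercise | (k=6,j=3): S=155.7700, (K−S)⁺=0.0000, hold=8.4469 ⇒ V=8.4469 continue | (k=6,j=4): S=198.8522, (K−S)⁺=0.0000, hold=0.0000 ⇒ V=0.0000 continue | (k=6,j=5): S=253.8498, (K−S)⁺=0.0000, hold=0.0000 ⇒ V=0.0000 continue | (k=6,j=6): S=324.0584, (K−S)⁺=0.0000, hold=0.0000 ⇒ V=0.0000 continue  boundary S*=122.0218
step 5: (k=5,j=0): S=84.5995, (K−S)⁺=68.9505, hold=68.5220 ⇒ V=68.9505 exercise | (k=5,j=1): S=107.9976, (K−S)⁺=45.5524, hold=45.1239 ⇒ V=45.5524 exercise | (k=5,j=2): S=137.8671, (K−S)⁺=15.6829, hold=20.3703 ⇒ V=20.3703 continue | (k=5,j=3): S=175.9977, (K−S)⁺=0.0000, hold=4.3721 ⇒ V=4.3721 continue | (k=5,j=4): S=224.6744, (K−S)⁺=0.0000, hold=0.0000 ⇒ V=0.0000 continue | (k=5,j=5): S=286.8138, (K−S)⁺=0.0000, hold=0.0000 ⇒ V=0.0000 continue  boundary S*=107.9976
step 4: (k=4,j=0): S=95.5852, (K−S)⁺=57.9648, hold=57.5363 ⇒ V=57.9648 exercise | (k=4,j=1): S=122.0218, (K−S)⁺=31.5282, hold=33.3478 ⇒ V=33.3478 continue | (k=4,j=2): S=155.7700, (K−S)⁺=0.0000, hold=12.6407 ⇒ V=12.6407 continue | (k=4,j=3): S=198.8522, (K−S)⁺=0.0000, hold=2.2630 ⇒ V=2.2630 continue | (k=4,j=4): S=253.8498, (K−S)⁺=0.0000, hold=0.0000 ⇒ V=0.0000 continue  boundary S*=95.5852
step 3: (k=3,j=0): S=107.9976, (K−S)⁺=45.5524, hold=45.9966 ⇒ V=45.9966 continue | (k=3,j=1): S=137.8671, (K−S)⁺=15.6829, hold=23.3235 ⇒ V=23.3235 continue | (k=3,j=2): S=175.9977, (K−S)⁺=0.0000, hold=7.6282 ⇒ V=7.6282 continue | (k=3,j=3): S=224.6744, (K−S)⁺=0.0000, hold=1.1714 ⇒ V=1.1714 continue  boundary S*=-
step 2: (k=2,j=0): S=122.0218, (K−S)⁺=31.5282, hold=34.9941 ⇒ V=34.9941 continue | (k=2,j=1): S=155.7700, (K−S)⁺=0.0000, hold=15.7309 ⇒ V=15.7309 continue | (k=2,j=2): S=198.8522, (K−S)⁺=0.0000, hold=4.5102 ⇒ V=4.5102 continue  boundary S*=-
step 1: (k=1,j=0): S=137.8671, (K−S)⁺=15.6829, hold=25.6577 ⇒ V=25.6577 continue | (k=1,j=1): S=175.9977, (K−S)⁺=0.0000, hold=10.3055 ⇒ V=10.3055 continue  boundary S*=-
step 0: (k=0,j=0): S=155.7700, (K−S)⁺=0.0000, hold=18.2231 ⇒ V=18.2231 continue  boundary S*=-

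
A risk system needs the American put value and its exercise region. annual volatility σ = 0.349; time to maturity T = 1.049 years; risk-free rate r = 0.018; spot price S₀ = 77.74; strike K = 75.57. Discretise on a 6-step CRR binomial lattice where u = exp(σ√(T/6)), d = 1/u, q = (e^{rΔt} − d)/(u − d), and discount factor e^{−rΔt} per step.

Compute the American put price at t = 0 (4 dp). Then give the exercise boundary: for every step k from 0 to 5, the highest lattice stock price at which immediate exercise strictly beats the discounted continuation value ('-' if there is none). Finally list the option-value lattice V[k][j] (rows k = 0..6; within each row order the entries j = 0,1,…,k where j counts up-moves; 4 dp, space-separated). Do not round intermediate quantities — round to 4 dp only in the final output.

Δt=0.17483  u=1.15711  d=0.86422  q=0.47434  discount=0.99686
step 6 (expiry): payoffs max(K−S,0) = 43.1815 32.2047 17.5078 0.0000 0.0000 0.0000 0.0000
step 5: (k=5,j=0): S=37.4772, (K−S)⁺=38.0928, hold=37.8554 ⇒ V=38.0928 exercise | (k=5,j=1): S=50.1785, (K−S)⁺=25.3915, hold=25.1540 ⇒ V=25.3915 exercise | (k=5,j=2): S=67.1845, (K−S)⁺=8.3855, hold=9.1742 ⇒ V=9.1742 continue | (k=5,j=3): S=89.9539, (K−S)⁺=0.0000, hold=0.0000 ⇒ V=0.0000 continue | (k=5,j=4): S=120.4401, (K−S)⁺=0.0000, hold=0.0000 ⇒ V=0.0000 continue | (k=5,j=5): S=161.2584, (K−S)⁺=0.0000, hold=0.0000 ⇒ V=0.0000 continue  boundary S*=50.1785
step 4: (k=4,j=0): S=43.3653, (K−S)⁺=32.2047, hold=31.9673 ⇒ V=32.2047 exercise | (k=4,j=1): S=58.0622, (K−S)⁺=17.5078, hold=17.6433 ⇒ V=17.6433 continue | (k=4,j=2): S=77.7400, (K−S)⁺=0.0000, hold=4.8073 ⇒ V=4.8073 continue | (k=4,j=3): S=104.0868, (K−S)⁺=0.0000, hold=0.0000 ⇒ V=0.0000 continue | (k=4,j=4): S=139.3628, (K−S)⁺=0.0000, hold=0.0000 ⇒ V=0.0000 continue  boundary S*=43.3653
step 3: (k=3,j=0): S=50.1785, (K−S)⁺=25.3915, hold=25.2181 ⇒ V=25.3915 exercise | (k=3,j=1): S=67.1845, (K−S)⁺=8.3855, hold=11.5183 ⇒ V=11.5183 continue | (k=3,j=2): S=89.9539, (K−S)⁺=0.0000, hold=2.5190 ⇒ V=2.5190 continue | (k=3,j=3): S=120.4401, (K−S)⁺=0.0000, hold=0.0000 ⇒ V=0.0000 continue  boundary S*=50.1785
step 2: (k=2,j=0): S=58.0622, (K−S)⁺=17.5078, hold=18.7517 ⇒ V=18.7517 continue | (k=2,j=1): S=77.7400, (K−S)⁺=0.0000, hold=7.2268 ⇒ V=7.2268 continue | (k=2,j=2): S=104.0868, (K−S)⁺=0.0000, hold=1.3200 ⇒ V=1.3200 continue  boundary S*=-
step 1: (k=1,j=0): S=67.1845, (K−S)⁺=8.3855, hold=13.2432 ⇒ V=13.2432 continue | (k=1,j=1): S=89.9539, (K−S)⁺=0.0000, hold=4.4110 ⇒ V=4.4110 continue  boundary S*=-
step 0: (k=0,j=0): S=77.7400, (K−S)⁺=0.0000, hold=9.0253 ⇒ V=9.0253 continue  boundary S*=-

price = 9.0253
boundary = - - - 50.1785 43.3653 50.1785
tree:
9.0253
13.2432 4.4110
18.7517 7.2268 1.3200
25.3915 11.5183 2.5190 0.0000
32.2047 17.6433 4.8073 0.0000 0.0000
38.0928 25.3915 9.1742 0.0000 0.0000 0.0000
43.1815 32.2047 17.5078 0.0000 0.0000 0.0000 0.0000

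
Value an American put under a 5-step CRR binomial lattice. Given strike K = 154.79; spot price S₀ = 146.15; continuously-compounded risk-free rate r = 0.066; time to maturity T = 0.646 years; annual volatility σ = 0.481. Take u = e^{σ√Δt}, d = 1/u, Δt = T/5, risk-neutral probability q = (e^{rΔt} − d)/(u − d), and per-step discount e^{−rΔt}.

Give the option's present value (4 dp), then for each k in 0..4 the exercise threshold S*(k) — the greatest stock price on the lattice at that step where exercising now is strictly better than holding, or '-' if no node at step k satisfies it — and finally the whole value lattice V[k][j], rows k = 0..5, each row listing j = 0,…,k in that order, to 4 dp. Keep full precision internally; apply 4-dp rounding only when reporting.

price = 25.1680
boundary = - - 103.4252 87.0041 103.4252
tree:
25.1680
36.7225 13.1745
51.3648 21.6099 4.3262
67.7859 34.2210 8.4155 0.0000
81.5997 51.3648 16.3703 0.0000 0.0000
93.2203 67.7859 31.8445 0.0000 0.0000 0.0000

Δt=0.12920, u=1.18874, d=0.84123, q=0.48153, disc=e^(-rΔt)=0.99151
k=5 terminal: V=max(K-S,0) → 93.2203 67.7859 31.8445 0.0000 0.0000 0.0000
k=4: j=0 S=73.1903 intr=81.5997 cont=80.2854 V=81.5997[EX]; j=1 S=103.4252 intr=51.3648 cont=50.0505 V=51.3648[EX]; j=2 S=146.1500 intr=8.6400 cont=16.3703 V=16.3703[hold]; j=3 S=206.5244 intr=0.0000 cont=0.0000 V=0.0000[hold]; j=4 S=291.8394 intr=0.0000 cont=0.0000 V=0.0000[hold]  S*(4)=103.4252
k=3: j=0 S=87.0041 intr=67.7859 cont=66.4715 V=67.7859[EX]; j=1 S=122.9455 intr=31.8445 cont=34.2210 V=34.2210[hold]; j=2 S=173.7341 intr=0.0000 cont=8.4155 V=8.4155[hold]; j=3 S=245.5035 intr=0.0000 cont=0.0000 V=0.0000[hold]  S*(3)=87.0041
k=2: j=0 S=103.4252 intr=51.3648 cont=51.1851 V=51.3648[EX]; j=1 S=146.1500 intr=8.6400 cont=21.6099 V=21.6099[hold]; j=2 S=206.5244 intr=0.0000 cont=4.3262 V=4.3262[hold]  S*(2)=103.4252
k=1: j=0 S=122.9455 intr=31.8445 cont=36.7225 V=36.7225[hold]; j=1 S=173.7341 intr=0.0000 cont=13.1745 V=13.1745[hold]  S*(1)=-
k=0: j=0 S=146.1500 intr=8.6400 cont=25.1680 V=25.1680[hold]  S*(0)=-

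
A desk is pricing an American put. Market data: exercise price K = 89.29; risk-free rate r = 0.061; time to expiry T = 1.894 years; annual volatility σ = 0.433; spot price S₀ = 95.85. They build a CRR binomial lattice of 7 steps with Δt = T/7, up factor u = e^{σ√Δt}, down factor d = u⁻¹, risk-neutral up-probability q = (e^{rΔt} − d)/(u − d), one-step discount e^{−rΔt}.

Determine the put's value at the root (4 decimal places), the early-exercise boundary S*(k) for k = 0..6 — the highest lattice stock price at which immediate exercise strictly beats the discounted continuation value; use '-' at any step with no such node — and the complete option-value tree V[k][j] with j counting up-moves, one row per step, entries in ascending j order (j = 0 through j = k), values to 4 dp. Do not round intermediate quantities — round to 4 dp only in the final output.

price = 14.9322
boundary = - - - 48.7688 38.9337 48.7688 61.0884
tree:
14.9322
21.5094 8.3400
30.0503 13.0225 3.5674
40.5212 19.7730 6.1770 0.8703
50.3563 28.9727 10.5138 1.7033 0.0000
58.2080 40.5212 17.4933 3.3336 0.0000 0.0000
64.4763 50.3563 28.2016 6.5246 0.0000 0.0000 0.0000
69.4804 58.2080 40.5212 12.7699 0.0000 0.0000 0.0000 0.0000

params: Δt=0.27057 u=1.25261 d=0.79833 q=0.48056 e^(-rΔt)=0.98363
t_7 payoffs: 69.4804 58.2080 40.5212 12.7699 0.0000 0.0000 0.0000 0.0000
t_6: node(6,0) S=24.8137 payoff=64.4763 vs cont=63.0147 → 64.4763 [stop]  node(6,1) S=38.9337 payoff=50.3563 vs cont=48.8947 → 50.3563 [stop]  node(6,2) S=61.0884 payoff=28.2016 vs cont=26.7400 → 28.2016 [stop]  node(6,3) S=95.8500 payoff=0.0000 vs cont=6.5246 → 6.5246 [wait]  node(6,4) S=150.3923 payoff=0.0000 vs cont=0.0000 → 0.0000 [wait]  node(6,5) S=235.9712 payoff=0.0000 vs cont=0.0000 → 0.0000 [wait]  node(6,6) S=370.2478 payoff=0.0000 vs cont=0.0000 → 0.0000 [wait]  ⇒ S*(6)=61.0884
t_5: node(5,0) S=31.0820 payoff=58.2080 vs cont=56.7464 → 58.2080 [stop]  node(5,1) S=48.7688 payoff=40.5212 vs cont=39.0596 → 40.5212 [stop]  node(5,2) S=76.5201 payoff=12.7699 vs cont=17.4933 → 17.4933 [wait]  node(5,3) S=120.0629 payoff=0.0000 vs cont=3.3336 → 3.3336 [wait]  node(5,4) S=188.3833 payoff=0.0000 vs cont=0.0000 → 0.0000 [wait]  node(5,5) S=295.5805 payoff=0.0000 vs cont=0.0000 → 0.0000 [wait]  ⇒ S*(5)=48.7688
t_4: node(4,0) S=38.9337 payoff=50.3563 vs cont=48.8947 → 50.3563 [stop]  node(4,1) S=61.0884 payoff=28.2016 vs cont=28.9727 → 28.9727 [wait]  node(4,2) S=95.8500 payoff=0.0000 vs cont=10.5138 → 10.5138 [wait]  node(4,3) S=150.3923 payoff=0.0000 vs cont=1.7033 → 1.7033 [wait]  node(4,4) S=235.9712 payoff=0.0000 vs cont=0.0000 → 0.0000 [wait]  ⇒ S*(4)=38.9337
t_3: node(3,0) S=48.7688 payoff=40.5212 vs cont=39.4241 → 40.5212 [stop]  node(3,1) S=76.5201 payoff=12.7699 vs cont=19.7730 → 19.7730 [wait]  node(3,2) S=120.0629 payoff=0.0000 vs cont=6.1770 → 6.1770 [wait]  node(3,3) S=188.3833 payoff=0.0000 vs cont=0.8703 → 0.8703 [wait]  ⇒ S*(3)=48.7688
t_2: node(2,0) S=61.0884 payoff=28.2016 vs cont=30.0503 → 30.0503 [wait]  node(2,1) S=95.8500 payoff=0.0000 vs cont=13.0225 → 13.0225 [wait]  node(2,2) S=150.3923 payoff=0.0000 vs cont=3.5674 → 3.5674 [wait]  ⇒ S*(2)=-
t_1: node(1,0) S=76.5201 payoff=12.7699 vs cont=21.5094 → 21.5094 [wait]  node(1,1) S=120.0629 payoff=0.0000 vs cont=8.3400 → 8.3400 [wait]  ⇒ S*(1)=-
t_0: node(0,0) S=95.8500 payoff=0.0000 vs cont=14.9322 → 14.9322 [wait]  ⇒ S*(0)=-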